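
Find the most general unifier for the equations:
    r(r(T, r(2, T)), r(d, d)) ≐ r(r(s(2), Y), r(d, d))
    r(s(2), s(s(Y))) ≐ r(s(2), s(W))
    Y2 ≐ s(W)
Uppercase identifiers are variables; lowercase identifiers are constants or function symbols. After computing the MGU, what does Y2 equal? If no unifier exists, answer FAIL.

Decompose r/2: r(T, r(2, T)) ≐ r(s(2), Y),  r(d, d) ≐ r(d, d).
Decompose r/2: T ≐ s(2),  r(2, T) ≐ Y.
Bind T := s(2); substituting into the one remaining equation that mentions T gives: r(2, s(2)) ≐ Y.
Bind Y := r(2, s(2)); substituting into the one remaining equation that mentions Y gives: r(s(2), s(s(r(2, s(2))))) ≐ r(s(2), s(W)).
Delete trivial equation r(d, d) ≐ r(d, d).
Decompose r/2: s(2) ≐ s(2),  s(s(r(2, s(2)))) ≐ s(W).
Delete trivial equation s(2) ≐ s(2).
Decompose s/1: s(r(2, s(2))) ≐ W.
Bind W := s(r(2, s(2))); substituting into the remaining equation gives: Y2 ≐ s(s(r(2, s(2)))).
Bind Y2 := s(s(r(2, s(2)))).
MGU = { T := s(2), Y := r(2, s(2)), W := s(r(2, s(2))), Y2 := s(s(r(2, s(2)))) }, so Y2 := s(s(r(2, s(2)))).

s(s(r(2, s(2))))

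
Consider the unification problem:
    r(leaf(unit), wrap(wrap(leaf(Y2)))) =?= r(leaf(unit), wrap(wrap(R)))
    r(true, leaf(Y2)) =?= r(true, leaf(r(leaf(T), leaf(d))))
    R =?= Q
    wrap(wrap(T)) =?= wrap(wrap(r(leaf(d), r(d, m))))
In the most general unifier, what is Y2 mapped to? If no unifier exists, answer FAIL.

Decompose r/2: leaf(unit) =?= leaf(unit),  wrap(wrap(leaf(Y2))) =?= wrap(wrap(R)).
Delete trivial equation leaf(unit) =?= leaf(unit).
Decompose wrap/1: wrap(leaf(Y2)) =?= wrap(R).
Decompose wrap/1: leaf(Y2) =?= R.
Bind R := leaf(Y2); substituting into the one remaining equation that mentions R gives: leaf(Y2) =?= Q.
Decompose r/2: true =?= true,  leaf(Y2) =?= leaf(r(leaf(T), leaf(d))).
Delete trivial equation true =?= true.
Decompose leaf/1: Y2 =?= r(leaf(T), leaf(d)).
Bind Y2 := r(leaf(T), leaf(d)); substituting into the one remaining equation that mentions Y2 gives: leaf(r(leaf(T), leaf(d))) =?= Q. Substituting into the earlier binding gives R := leaf(r(leaf(T), leaf(d))).
Bind Q := leaf(r(leaf(T), leaf(d))); no other remaining equation mentions Q.
Decompose wrap/1: wrap(T) =?= wrap(r(leaf(d), r(d, m))).
Decompose wrap/1: T =?= r(leaf(d), r(d, m)).
Bind T := r(leaf(d), r(d, m)). Substituting into the earlier bindings gives R := leaf(r(leaf(r(leaf(d), r(d, m))), leaf(d))), Y2 := r(leaf(r(leaf(d), r(d, m))), leaf(d)), Q := leaf(r(leaf(r(leaf(d), r(d, m))), leaf(d))).
MGU = { R := leaf(r(leaf(r(leaf(d), r(d, m))), leaf(d))), Y2 := r(leaf(r(leaf(d), r(d, m))), leaf(d)), Q := leaf(r(leaf(r(leaf(d), r(d, m))), leaf(d))), T := r(leaf(d), r(d, m)) }, so Y2 := r(leaf(r(leaf(d), r(d, m))), leaf(d)).

r(leaf(r(leaf(d), r(d, m))), leaf(d))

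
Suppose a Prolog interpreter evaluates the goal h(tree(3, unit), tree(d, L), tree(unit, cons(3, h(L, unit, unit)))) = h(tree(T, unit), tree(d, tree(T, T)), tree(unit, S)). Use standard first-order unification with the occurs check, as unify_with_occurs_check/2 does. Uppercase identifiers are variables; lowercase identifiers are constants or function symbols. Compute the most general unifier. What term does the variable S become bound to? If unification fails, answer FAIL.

Decompose h/3: tree(3, unit) = tree(T, unit),  tree(d, L) = tree(d, tree(T, T)),  tree(unit, cons(3, h(L, unit, unit))) = tree(unit, S).
Decompose tree/2: 3 = T,  unit = unit.
Bind T := 3; substituting into the one remaining equation that mentions T gives: tree(d, L) = tree(d, tree(3, 3)).
Delete trivial equation unit = unit.
Decompose tree/2: d = d,  L = tree(3, 3).
Delete trivial equation d = d.
Bind L := tree(3, 3); substituting into the remaining equation gives: tree(unit, cons(3, h(tree(3, 3), unit, unit))) = tree(unit, S).
Decompose tree/2: unit = unit,  cons(3, h(tree(3, 3), unit, unit)) = S.
Delete trivial equation unit = unit.
Bind S := cons(3, h(tree(3, 3), unit, unit)).
MGU = { T -> 3, L -> tree(3, 3), S -> cons(3, h(tree(3, 3), unit, unit)) }, so S -> cons(3, h(tree(3, 3), unit, unit)).

cons(3, h(tree(3, 3), unit, unit))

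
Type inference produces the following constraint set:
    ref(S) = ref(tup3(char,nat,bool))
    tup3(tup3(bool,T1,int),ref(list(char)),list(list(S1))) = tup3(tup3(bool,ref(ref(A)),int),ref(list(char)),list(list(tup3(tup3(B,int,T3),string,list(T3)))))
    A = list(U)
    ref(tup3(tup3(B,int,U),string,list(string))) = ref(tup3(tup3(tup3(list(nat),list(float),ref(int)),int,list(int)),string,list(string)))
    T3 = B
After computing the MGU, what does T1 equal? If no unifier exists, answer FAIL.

ref(ref(list(list(int))))

Decompose ref/1: S = tup3(char,nat,bool).
Bind S := tup3(char,nat,bool); no other remaining equation mentions S.
Decompose tup3/3: tup3(bool,T1,int) = tup3(bool,ref(ref(A)),int),  ref(list(char)) = ref(list(char)),  list(list(S1)) = list(list(tup3(tup3(B,int,T3),string,list(T3)))).
Decompose tup3/3: bool = bool,  T1 = ref(ref(A)),  int = int.
Delete trivial equation bool = bool.
Bind T1 := ref(ref(A)); no other remaining equation mentions T1.
Delete trivial equation int = int.
Delete trivial equation ref(list(char)) = ref(list(char)).
Decompose list/1: list(S1) = list(tup3(tup3(B,int,T3),string,list(T3))).
Decompose list/1: S1 = tup3(tup3(B,int,T3),string,list(T3)).
Bind S1 := tup3(tup3(B,int,T3),string,list(T3)); no other remaining equation mentions S1.
Bind A := list(U); no other remaining equation mentions A. Substituting into the earlier binding gives T1 := ref(ref(list(U))).
Decompose ref/1: tup3(tup3(B,int,U),string,list(string)) = tup3(tup3(tup3(list(nat),list(float),ref(int)),int,list(int)),string,list(string)).
Decompose tup3/3: tup3(B,int,U) = tup3(tup3(list(nat),list(float),ref(int)),int,list(int)),  string = string,  list(string) = list(string).
Decompose tup3/3: B = tup3(list(nat),list(float),ref(int)),  int = int,  U = list(int).
Bind B := tup3(list(nat),list(float),ref(int)); substituting into the one remaining equation that mentions B gives: T3 = tup3(list(nat),list(float),ref(int)). Substituting into the earlier binding gives S1 := tup3(tup3(tup3(list(nat),list(float),ref(int)),int,T3),string,list(T3)).
Delete trivial equation int = int.
Bind U := list(int); no other remaining equation mentions U. Substituting into the earlier bindings gives T1 := ref(ref(list(list(int)))), A := list(list(int)).
Delete trivial equation string = string.
Delete trivial equation list(string) = list(string).
Bind T3 := tup3(list(nat),list(float),ref(int)). Substituting into the earlier binding gives S1 := tup3(tup3(tup3(list(nat),list(float),ref(int)),int,tup3(list(nat),list(float),ref(int))),string,list(tup3(list(nat),list(float),ref(int)))).
MGU = { S ↦ tup3(char,nat,bool), T1 ↦ ref(ref(list(list(int)))), S1 ↦ tup3(tup3(tup3(list(nat),list(float),ref(int)),int,tup3(list(nat),list(float),ref(int))),string,list(tup3(list(nat),list(float),ref(int)))), A ↦ list(list(int)), B ↦ tup3(list(nat),list(float),ref(int)), U ↦ list(int), T3 ↦ tup3(list(nat),list(float),ref(int)) }, so T1 ↦ ref(ref(list(list(int)))).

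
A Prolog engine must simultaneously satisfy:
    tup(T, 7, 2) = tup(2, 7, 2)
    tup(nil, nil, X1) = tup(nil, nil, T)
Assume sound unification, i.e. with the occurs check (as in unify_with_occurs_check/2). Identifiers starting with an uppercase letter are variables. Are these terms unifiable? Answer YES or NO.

Decompose tup/3: T = 2,  7 = 7,  2 = 2.
Bind T := 2; substituting into the one remaining equation that mentions T gives: tup(nil, nil, X1) = tup(nil, nil, 2).
Delete trivial equation 7 = 7.
Delete trivial equation 2 = 2.
Decompose tup/3: nil = nil,  nil = nil,  X1 = 2.
Delete trivial equation nil = nil.
Delete trivial equation nil = nil.
Bind X1 := 2.
No equations remain and no clash or occurs-check failure arose, so a unifier exists.

YES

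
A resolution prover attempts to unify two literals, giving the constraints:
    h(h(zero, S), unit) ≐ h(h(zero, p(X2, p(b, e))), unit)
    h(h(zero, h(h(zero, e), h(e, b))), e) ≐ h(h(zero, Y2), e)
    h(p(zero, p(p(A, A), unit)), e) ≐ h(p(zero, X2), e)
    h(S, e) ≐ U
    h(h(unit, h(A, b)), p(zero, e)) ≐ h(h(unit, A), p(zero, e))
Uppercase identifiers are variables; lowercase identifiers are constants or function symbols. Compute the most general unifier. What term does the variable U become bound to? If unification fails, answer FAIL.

FAIL

Decompose h/2: h(zero, S) ≐ h(zero, p(X2, p(b, e))),  unit ≐ unit.
Decompose h/2: zero ≐ zero,  S ≐ p(X2, p(b, e)).
Delete trivial equation zero ≐ zero.
Bind S := p(X2, p(b, e)); substituting into the one remaining equation that mentions S gives: h(p(X2, p(b, e)), e) ≐ U.
Delete trivial equation unit ≐ unit.
Decompose h/2: h(zero, h(h(zero, e), h(e, b))) ≐ h(zero, Y2),  e ≐ e.
Decompose h/2: zero ≐ zero,  h(h(zero, e), h(e, b)) ≐ Y2.
Delete trivial equation zero ≐ zero.
Bind Y2 := h(h(zero, e), h(e, b)); no other remaining equation mentions Y2.
Delete trivial equation e ≐ e.
Decompose h/2: p(zero, p(p(A, A), unit)) ≐ p(zero, X2),  e ≐ e.
Decompose p/2: zero ≐ zero,  p(p(A, A), unit) ≐ X2.
Delete trivial equation zero ≐ zero.
Bind X2 := p(p(A, A), unit); substituting into the one remaining equation that mentions X2 gives: h(p(p(p(A, A), unit), p(b, e)), e) ≐ U. Substituting into the earlier binding gives S := p(p(p(A, A), unit), p(b, e)).
Delete trivial equation e ≐ e.
Bind U := h(p(p(p(A, A), unit), p(b, e)), e); no other remaining equation mentions U.
Decompose h/2: h(unit, h(A, b)) ≐ h(unit, A),  p(zero, e) ≐ p(zero, e).
Decompose h/2: unit ≐ unit,  h(A, b) ≐ A.
Delete trivial equation unit ≐ unit.
Occurs check fails: A occurs in h(A, b); the equation A ≐ h(A, b) has no finite solution.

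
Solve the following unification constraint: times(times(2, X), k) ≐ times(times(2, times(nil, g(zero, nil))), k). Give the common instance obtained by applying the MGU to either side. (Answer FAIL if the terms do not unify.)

times(times(2, times(nil, g(zero, nil))), k)

Decompose times/2: times(2, X) ≐ times(2, times(nil, g(zero, nil))),  k ≐ k.
Decompose times/2: 2 ≐ 2,  X ≐ times(nil, g(zero, nil)).
Delete trivial equation 2 ≐ 2.
Bind X := times(nil, g(zero, nil)); no other remaining equation mentions X.
Delete trivial equation k ≐ k.
Applying the MGU to either side gives times(times(2, times(nil, g(zero, nil))), k).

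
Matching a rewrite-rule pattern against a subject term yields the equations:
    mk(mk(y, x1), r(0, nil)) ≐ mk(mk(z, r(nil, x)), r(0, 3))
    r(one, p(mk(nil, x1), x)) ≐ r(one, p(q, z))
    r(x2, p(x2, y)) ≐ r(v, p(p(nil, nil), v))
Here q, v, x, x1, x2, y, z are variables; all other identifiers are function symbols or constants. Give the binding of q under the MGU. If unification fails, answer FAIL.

Decompose mk/2: mk(y, x1) ≐ mk(z, r(nil, x)),  r(0, nil) ≐ r(0, 3).
Decompose mk/2: y ≐ z,  x1 ≐ r(nil, x).
Bind y := z; substituting into the one remaining equation that mentions y gives: r(x2, p(x2, z)) ≐ r(v, p(p(nil, nil), v)).
Bind x1 := r(nil, x); substituting into the one remaining equation that mentions x1 gives: r(one, p(mk(nil, r(nil, x)), x)) ≐ r(one, p(q, z)).
Decompose r/2: 0 ≐ 0,  nil ≐ 3.
Delete trivial equation 0 ≐ 0.
Clash: constants nil and 3 differ; no unifier exists.

FAIL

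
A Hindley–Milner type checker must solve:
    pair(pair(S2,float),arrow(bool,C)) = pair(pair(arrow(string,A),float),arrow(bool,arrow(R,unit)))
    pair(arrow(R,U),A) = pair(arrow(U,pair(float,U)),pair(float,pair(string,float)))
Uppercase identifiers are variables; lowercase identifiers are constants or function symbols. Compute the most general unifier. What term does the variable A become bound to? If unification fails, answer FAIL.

Decompose pair/2: pair(S2,float) = pair(arrow(string,A),float),  arrow(bool,C) = arrow(bool,arrow(R,unit)).
Decompose pair/2: S2 = arrow(string,A),  float = float.
Bind S2 := arrow(string,A); no other remaining equation mentions S2.
Delete trivial equation float = float.
Decompose arrow/2: bool = bool,  C = arrow(R,unit).
Delete trivial equation bool = bool.
Bind C := arrow(R,unit); no other remaining equation mentions C.
Decompose pair/2: arrow(R,U) = arrow(U,pair(float,U)),  A = pair(float,pair(string,float)).
Decompose arrow/2: R = U,  U = pair(float,U).
Bind R := U; no other remaining equation mentions R. Substituting into the earlier binding gives C := arrow(U,unit).
Occurs check fails: U occurs in pair(float,U); the equation U = pair(float,U) has no finite solution.

FAIL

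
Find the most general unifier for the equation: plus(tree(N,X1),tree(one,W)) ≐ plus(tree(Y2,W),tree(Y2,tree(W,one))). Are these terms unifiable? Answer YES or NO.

NO

Decompose plus/2: tree(N,X1) ≐ tree(Y2,W),  tree(one,W) ≐ tree(Y2,tree(W,one)).
Decompose tree/2: N ≐ Y2,  X1 ≐ W.
Bind N := Y2; no other remaining equation mentions N.
Bind X1 := W; no other remaining equation mentions X1.
Decompose tree/2: one ≐ Y2,  W ≐ tree(W,one).
Bind Y2 := one; no other remaining equation mentions Y2. Substituting into the earlier binding gives N := one.
Occurs check fails: W occurs in tree(W,one); the equation W ≐ tree(W,one) has no finite solution.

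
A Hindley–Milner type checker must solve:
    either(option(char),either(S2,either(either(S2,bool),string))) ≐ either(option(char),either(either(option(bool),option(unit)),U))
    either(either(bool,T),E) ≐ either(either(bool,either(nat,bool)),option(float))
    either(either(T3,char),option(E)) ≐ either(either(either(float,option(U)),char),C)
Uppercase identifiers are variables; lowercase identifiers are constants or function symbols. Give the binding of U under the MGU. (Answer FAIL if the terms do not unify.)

Decompose either/2: option(char) ≐ option(char),  either(S2,either(either(S2,bool),string)) ≐ either(either(option(bool),option(unit)),U).
Delete trivial equation option(char) ≐ option(char).
Decompose either/2: S2 ≐ either(option(bool),option(unit)),  either(either(S2,bool),string) ≐ U.
Bind S2 := either(option(bool),option(unit)); substituting into the one remaining equation that mentions S2 gives: either(either(either(option(bool),option(unit)),bool),string) ≐ U.
Bind U := either(either(either(option(bool),option(unit)),bool),string); substituting into the one remaining equation that mentions U gives: either(either(T3,char),option(E)) ≐ either(either(either(float,option(either(either(either(option(bool),option(unit)),bool),string))),char),C).
Decompose either/2: either(bool,T) ≐ either(bool,either(nat,bool)),  E ≐ option(float).
Decompose either/2: bool ≐ bool,  T ≐ either(nat,bool).
Delete trivial equation bool ≐ bool.
Bind T := either(nat,bool); no other remaining equation mentions T.
Bind E := option(float); substituting into the remaining equation gives: either(either(T3,char),option(option(float))) ≐ either(either(either(float,option(either(either(either(option(bool),option(unit)),bool),string))),char),C).
Decompose either/2: either(T3,char) ≐ either(either(float,option(either(either(either(option(bool),option(unit)),bool),string))),char),  option(option(float)) ≐ C.
Decompose either/2: T3 ≐ either(float,option(either(either(either(option(bool),option(unit)),bool),string))),  char ≐ char.
Bind T3 := either(float,option(either(either(either(option(bool),option(unit)),bool),string))); no other remaining equation mentions T3.
Delete trivial equation char ≐ char.
Bind C := option(option(float)).
MGU = { S2 := either(option(bool),option(unit)), U := either(either(either(option(bool),option(unit)),bool),string), T := either(nat,bool), E := option(float), T3 := either(float,option(either(either(either(option(bool),option(unit)),bool),string))), C := option(option(float)) }, so U := either(either(either(option(bool),option(unit)),bool),string).

either(either(either(option(bool),option(unit)),bool),string)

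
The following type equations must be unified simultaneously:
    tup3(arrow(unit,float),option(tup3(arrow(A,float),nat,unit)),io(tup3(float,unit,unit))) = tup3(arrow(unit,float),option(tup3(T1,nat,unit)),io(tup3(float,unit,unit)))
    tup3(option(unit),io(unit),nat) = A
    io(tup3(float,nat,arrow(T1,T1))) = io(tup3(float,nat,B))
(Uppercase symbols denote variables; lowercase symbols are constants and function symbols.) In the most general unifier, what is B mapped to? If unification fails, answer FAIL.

arrow(arrow(tup3(option(unit),io(unit),nat),float),arrow(tup3(option(unit),io(unit),nat),float))

Decompose tup3/3: arrow(unit,float) = arrow(unit,float),  option(tup3(arrow(A,float),nat,unit)) = option(tup3(T1,nat,unit)),  io(tup3(float,unit,unit)) = io(tup3(float,unit,unit)).
Delete trivial equation arrow(unit,float) = arrow(unit,float).
Decompose option/1: tup3(arrow(A,float),nat,unit) = tup3(T1,nat,unit).
Decompose tup3/3: arrow(A,float) = T1,  nat = nat,  unit = unit.
Bind T1 := arrow(A,float); substituting into the one remaining equation that mentions T1 gives: io(tup3(float,nat,arrow(arrow(A,float),arrow(A,float)))) = io(tup3(float,nat,B)).
Delete trivial equation nat = nat.
Delete trivial equation unit = unit.
Delete trivial equation io(tup3(float,unit,unit)) = io(tup3(float,unit,unit)).
Bind A := tup3(option(unit),io(unit),nat); substituting into the remaining equation gives: io(tup3(float,nat,arrow(arrow(tup3(option(unit),io(unit),nat),float),arrow(tup3(option(unit),io(unit),nat),float)))) = io(tup3(float,nat,B)). Substituting into the earlier binding gives T1 := arrow(tup3(option(unit),io(unit),nat),float).
Decompose io/1: tup3(float,nat,arrow(arrow(tup3(option(unit),io(unit),nat),float),arrow(tup3(option(unit),io(unit),nat),float))) = tup3(float,nat,B).
Decompose tup3/3: float = float,  nat = nat,  arrow(arrow(tup3(option(unit),io(unit),nat),float),arrow(tup3(option(unit),io(unit),nat),float)) = B.
Delete trivial equation float = float.
Delete trivial equation nat = nat.
Bind B := arrow(arrow(tup3(option(unit),io(unit),nat),float),arrow(tup3(option(unit),io(unit),nat),float)).
MGU = { T1 := arrow(tup3(option(unit),io(unit),nat),float), A := tup3(option(unit),io(unit),nat), B := arrow(arrow(tup3(option(unit),io(unit),nat),float),arrow(tup3(option(unit),io(unit),nat),float)) }, so B := arrow(arrow(tup3(option(unit),io(unit),nat),float),arrow(tup3(option(unit),io(unit),nat),float)).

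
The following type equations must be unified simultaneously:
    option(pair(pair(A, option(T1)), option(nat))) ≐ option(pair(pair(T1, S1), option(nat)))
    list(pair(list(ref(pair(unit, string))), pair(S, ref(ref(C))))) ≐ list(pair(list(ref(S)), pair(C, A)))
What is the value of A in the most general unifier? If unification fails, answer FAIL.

ref(ref(pair(unit, string)))

Decompose option/1: pair(pair(A, option(T1)), option(nat)) ≐ pair(pair(T1, S1), option(nat)).
Decompose pair/2: pair(A, option(T1)) ≐ pair(T1, S1),  option(nat) ≐ option(nat).
Decompose pair/2: A ≐ T1,  option(T1) ≐ S1.
Bind A := T1; substituting into the one remaining equation that mentions A gives: list(pair(list(ref(pair(unit, string))), pair(S, ref(ref(C))))) ≐ list(pair(list(ref(S)), pair(C, T1))).
Bind S1 := option(T1); no other remaining equation mentions S1.
Delete trivial equation option(nat) ≐ option(nat).
Decompose list/1: pair(list(ref(pair(unit, string))), pair(S, ref(ref(C)))) ≐ pair(list(ref(S)), pair(C, T1)).
Decompose pair/2: list(ref(pair(unit, string))) ≐ list(ref(S)),  pair(S, ref(ref(C))) ≐ pair(C, T1).
Decompose list/1: ref(pair(unit, string)) ≐ ref(S).
Decompose ref/1: pair(unit, string) ≐ S.
Bind S := pair(unit, string); substituting into the remaining equation gives: pair(pair(unit, string), ref(ref(C))) ≐ pair(C, T1).
Decompose pair/2: pair(unit, string) ≐ C,  ref(ref(C)) ≐ T1.
Bind C := pair(unit, string); substituting into the remaining equation gives: ref(ref(pair(unit, string))) ≐ T1.
Bind T1 := ref(ref(pair(unit, string))). Substituting into the earlier bindings gives A := ref(ref(pair(unit, string))), S1 := option(ref(ref(pair(unit, string)))).
MGU = { A -> ref(ref(pair(unit, string))), S1 -> option(ref(ref(pair(unit, string)))), S -> pair(unit, string), C -> pair(unit, string), T1 -> ref(ref(pair(unit, string))) }, so A -> ref(ref(pair(unit, string))).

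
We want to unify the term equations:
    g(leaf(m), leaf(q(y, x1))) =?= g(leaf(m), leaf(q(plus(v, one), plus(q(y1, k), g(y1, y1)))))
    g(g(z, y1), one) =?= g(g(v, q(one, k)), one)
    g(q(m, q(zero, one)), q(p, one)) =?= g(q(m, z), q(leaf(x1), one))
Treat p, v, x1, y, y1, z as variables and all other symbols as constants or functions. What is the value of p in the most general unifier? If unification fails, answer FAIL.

leaf(plus(q(q(one, k), k), g(q(one, k), q(one, k))))

Decompose g/2: leaf(m) =?= leaf(m),  leaf(q(y, x1)) =?= leaf(q(plus(v, one), plus(q(y1, k), g(y1, y1)))).
Delete trivial equation leaf(m) =?= leaf(m).
Decompose leaf/1: q(y, x1) =?= q(plus(v, one), plus(q(y1, k), g(y1, y1))).
Decompose q/2: y =?= plus(v, one),  x1 =?= plus(q(y1, k), g(y1, y1)).
Bind y := plus(v, one); no other remaining equation mentions y.
Bind x1 := plus(q(y1, k), g(y1, y1)); substituting into the one remaining equation that mentions x1 gives: g(q(m, q(zero, one)), q(p, one)) =?= g(q(m, z), q(leaf(plus(q(y1, k), g(y1, y1))), one)).
Decompose g/2: g(z, y1) =?= g(v, q(one, k)),  one =?= one.
Decompose g/2: z =?= v,  y1 =?= q(one, k).
Bind z := v; substituting into the one remaining equation that mentions z gives: g(q(m, q(zero, one)), q(p, one)) =?= g(q(m, v), q(leaf(plus(q(y1, k), g(y1, y1))), one)).
Bind y1 := q(one, k); substituting into the one remaining equation that mentions y1 gives: g(q(m, q(zero, one)), q(p, one)) =?= g(q(m, v), q(leaf(plus(q(q(one, k), k), g(q(one, k), q(one, k)))), one)). Substituting into the earlier binding gives x1 := plus(q(q(one, k), k), g(q(one, k), q(one, k))).
Delete trivial equation one =?= one.
Decompose g/2: q(m, q(zero, one)) =?= q(m, v),  q(p, one) =?= q(leaf(plus(q(q(one, k), k), g(q(one, k), q(one, k)))), one).
Decompose q/2: m =?= m,  q(zero, one) =?= v.
Delete trivial equation m =?= m.
Bind v := q(zero, one); no other remaining equation mentions v. Substituting into the earlier bindings gives y := plus(q(zero, one), one), z := q(zero, one).
Decompose q/2: p =?= leaf(plus(q(q(one, k), k), g(q(one, k), q(one, k)))),  one =?= one.
Bind p := leaf(plus(q(q(one, k), k), g(q(one, k), q(one, k)))); no other remaining equation mentions p.
Delete trivial equation one =?= one.
MGU = { y -> plus(q(zero, one), one), x1 -> plus(q(q(one, k), k), g(q(one, k), q(one, k))), z -> q(zero, one), y1 -> q(one, k), v -> q(zero, one), p -> leaf(plus(q(q(one, k), k), g(q(one, k), q(one, k)))) }, so p -> leaf(plus(q(q(one, k), k), g(q(one, k), q(one, k)))).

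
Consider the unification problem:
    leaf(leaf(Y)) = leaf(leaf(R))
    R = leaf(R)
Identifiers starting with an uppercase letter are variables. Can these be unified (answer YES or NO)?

Decompose leaf/1: leaf(Y) = leaf(R).
Decompose leaf/1: Y = R.
Bind Y := R; no other remaining equation mentions Y.
Occurs check fails: R occurs in leaf(R); the equation R = leaf(R) has no finite solution.

NO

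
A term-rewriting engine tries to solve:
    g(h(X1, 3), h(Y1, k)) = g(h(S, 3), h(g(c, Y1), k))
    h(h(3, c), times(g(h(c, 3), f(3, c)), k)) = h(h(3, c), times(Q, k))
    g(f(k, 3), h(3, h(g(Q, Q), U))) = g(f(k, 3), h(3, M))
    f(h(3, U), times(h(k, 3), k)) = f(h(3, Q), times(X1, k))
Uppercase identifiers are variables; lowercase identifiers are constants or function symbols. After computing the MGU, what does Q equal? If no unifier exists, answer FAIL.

FAIL

Decompose g/2: h(X1, 3) = h(S, 3),  h(Y1, k) = h(g(c, Y1), k).
Decompose h/2: X1 = S,  3 = 3.
Bind X1 := S; substituting into the one remaining equation that mentions X1 gives: f(h(3, U), times(h(k, 3), k)) = f(h(3, Q), times(S, k)).
Delete trivial equation 3 = 3.
Decompose h/2: Y1 = g(c, Y1),  k = k.
Occurs check fails: Y1 occurs in g(c, Y1); the equation Y1 = g(c, Y1) has no finite solution.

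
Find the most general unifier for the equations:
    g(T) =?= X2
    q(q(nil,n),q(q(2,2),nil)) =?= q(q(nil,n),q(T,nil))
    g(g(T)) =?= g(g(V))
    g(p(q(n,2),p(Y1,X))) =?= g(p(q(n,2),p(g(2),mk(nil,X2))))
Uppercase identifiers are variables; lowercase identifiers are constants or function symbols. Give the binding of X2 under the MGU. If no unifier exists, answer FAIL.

Bind X2 := g(T); substituting into the one remaining equation that mentions X2 gives: g(p(q(n,2),p(Y1,X))) =?= g(p(q(n,2),p(g(2),mk(nil,g(T))))).
Decompose q/2: q(nil,n) =?= q(nil,n),  q(q(2,2),nil) =?= q(T,nil).
Delete trivial equation q(nil,n) =?= q(nil,n).
Decompose q/2: q(2,2) =?= T,  nil =?= nil.
Bind T := q(2,2); substituting into the 2 remaining equations that mention T gives: g(g(q(2,2))) =?= g(g(V)),  g(p(q(n,2),p(Y1,X))) =?= g(p(q(n,2),p(g(2),mk(nil,g(q(2,2)))))). Substituting into the earlier binding gives X2 := g(q(2,2)).
Delete trivial equation nil =?= nil.
Decompose g/1: g(q(2,2)) =?= g(V).
Decompose g/1: q(2,2) =?= V.
Bind V := q(2,2); no other remaining equation mentions V.
Decompose g/1: p(q(n,2),p(Y1,X)) =?= p(q(n,2),p(g(2),mk(nil,g(q(2,2))))).
Decompose p/2: q(n,2) =?= q(n,2),  p(Y1,X) =?= p(g(2),mk(nil,g(q(2,2)))).
Delete trivial equation q(n,2) =?= q(n,2).
Decompose p/2: Y1 =?= g(2),  X =?= mk(nil,g(q(2,2))).
Bind Y1 := g(2); no other remaining equation mentions Y1.
Bind X := mk(nil,g(q(2,2))).
MGU = { X2 := g(q(2,2)), T := q(2,2), V := q(2,2), Y1 := g(2), X := mk(nil,g(q(2,2))) }, so X2 := g(q(2,2)).

g(q(2,2))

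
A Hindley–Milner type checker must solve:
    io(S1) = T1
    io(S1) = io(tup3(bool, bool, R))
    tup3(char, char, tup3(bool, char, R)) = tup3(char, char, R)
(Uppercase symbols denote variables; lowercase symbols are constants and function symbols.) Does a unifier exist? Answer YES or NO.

NO

Bind T1 := io(S1); no other remaining equation mentions T1.
Decompose io/1: S1 = tup3(bool, bool, R).
Bind S1 := tup3(bool, bool, R); no other remaining equation mentions S1. Substituting into the earlier binding gives T1 := io(tup3(bool, bool, R)).
Decompose tup3/3: char = char,  char = char,  tup3(bool, char, R) = R.
Delete trivial equation char = char.
Delete trivial equation char = char.
Occurs check fails: R occurs in tup3(bool, char, R); the equation R = tup3(bool, char, R) has no finite solution.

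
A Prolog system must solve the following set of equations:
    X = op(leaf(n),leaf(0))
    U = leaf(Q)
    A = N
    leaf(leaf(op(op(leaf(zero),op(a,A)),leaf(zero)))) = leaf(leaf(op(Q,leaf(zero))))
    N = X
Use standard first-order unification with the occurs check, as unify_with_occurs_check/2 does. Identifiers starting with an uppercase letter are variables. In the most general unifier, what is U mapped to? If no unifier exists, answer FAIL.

leaf(op(leaf(zero),op(a,op(leaf(n),leaf(0)))))

Bind X := op(leaf(n),leaf(0)); substituting into the one remaining equation that mentions X gives: N = op(leaf(n),leaf(0)).
Bind U := leaf(Q); no other remaining equation mentions U.
Bind A := N; substituting into the one remaining equation that mentions A gives: leaf(leaf(op(op(leaf(zero),op(a,N)),leaf(zero)))) = leaf(leaf(op(Q,leaf(zero)))).
Decompose leaf/1: leaf(op(op(leaf(zero),op(a,N)),leaf(zero))) = leaf(op(Q,leaf(zero))).
Decompose leaf/1: op(op(leaf(zero),op(a,N)),leaf(zero)) = op(Q,leaf(zero)).
Decompose op/2: op(leaf(zero),op(a,N)) = Q,  leaf(zero) = leaf(zero).
Bind Q := op(leaf(zero),op(a,N)); no other remaining equation mentions Q. Substituting into the earlier binding gives U := leaf(op(leaf(zero),op(a,N))).
Delete trivial equation leaf(zero) = leaf(zero).
Bind N := op(leaf(n),leaf(0)). Substituting into the earlier bindings gives U := leaf(op(leaf(zero),op(a,op(leaf(n),leaf(0))))), A := op(leaf(n),leaf(0)), Q := op(leaf(zero),op(a,op(leaf(n),leaf(0)))).
MGU = { X ↦ op(leaf(n),leaf(0)), U ↦ leaf(op(leaf(zero),op(a,op(leaf(n),leaf(0))))), A ↦ op(leaf(n),leaf(0)), Q ↦ op(leaf(zero),op(a,op(leaf(n),leaf(0)))), N ↦ op(leaf(n),leaf(0)) }, so U ↦ leaf(op(leaf(zero),op(a,op(leaf(n),leaf(0))))).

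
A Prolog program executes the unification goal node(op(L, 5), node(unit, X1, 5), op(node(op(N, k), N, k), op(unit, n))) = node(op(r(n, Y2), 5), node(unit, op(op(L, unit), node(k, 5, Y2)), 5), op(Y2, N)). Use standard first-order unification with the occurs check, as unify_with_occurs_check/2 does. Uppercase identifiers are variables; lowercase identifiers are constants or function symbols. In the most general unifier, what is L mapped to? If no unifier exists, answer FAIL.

Decompose node/3: op(L, 5) = op(r(n, Y2), 5),  node(unit, X1, 5) = node(unit, op(op(L, unit), node(k, 5, Y2)), 5),  op(node(op(N, k), N, k), op(unit, n)) = op(Y2, N).
Decompose op/2: L = r(n, Y2),  5 = 5.
Bind L := r(n, Y2); substituting into the one remaining equation that mentions L gives: node(unit, X1, 5) = node(unit, op(op(r(n, Y2), unit), node(k, 5, Y2)), 5).
Delete trivial equation 5 = 5.
Decompose node/3: unit = unit,  X1 = op(op(r(n, Y2), unit), node(k, 5, Y2)),  5 = 5.
Delete trivial equation unit = unit.
Bind X1 := op(op(r(n, Y2), unit), node(k, 5, Y2)); no other remaining equation mentions X1.
Delete trivial equation 5 = 5.
Decompose op/2: node(op(N, k), N, k) = Y2,  op(unit, n) = N.
Bind Y2 := node(op(N, k), N, k); no other remaining equation mentions Y2. Substituting into the earlier bindings gives L := r(n, node(op(N, k), N, k)), X1 := op(op(r(n, node(op(N, k), N, k)), unit), node(k, 5, node(op(N, k), N, k))).
Bind N := op(unit, n). Substituting into the earlier bindings gives L := r(n, node(op(op(unit, n), k), op(unit, n), k)), X1 := op(op(r(n, node(op(op(unit, n), k), op(unit, n), k)), unit), node(k, 5, node(op(op(unit, n), k), op(unit, n), k))), Y2 := node(op(op(unit, n), k), op(unit, n), k).
MGU = { L ↦ r(n, node(op(op(unit, n), k), op(unit, n), k)), X1 ↦ op(op(r(n, node(op(op(unit, n), k), op(unit, n), k)), unit), node(k, 5, node(op(op(unit, n), k), op(unit, n), k))), Y2 ↦ node(op(op(unit, n), k), op(unit, n), k), N ↦ op(unit, n) }, so L ↦ r(n, node(op(op(unit, n), k), op(unit, n), k)).

r(n, node(op(op(unit, n), k), op(unit, n), k))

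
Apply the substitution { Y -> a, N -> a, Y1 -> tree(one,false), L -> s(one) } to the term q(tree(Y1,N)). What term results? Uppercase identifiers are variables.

q(tree(tree(one,false),a))

Replace each occurrence of N with a.
Replace each occurrence of Y1 with tree(one,false).
Result: q(tree(tree(one,false),a)).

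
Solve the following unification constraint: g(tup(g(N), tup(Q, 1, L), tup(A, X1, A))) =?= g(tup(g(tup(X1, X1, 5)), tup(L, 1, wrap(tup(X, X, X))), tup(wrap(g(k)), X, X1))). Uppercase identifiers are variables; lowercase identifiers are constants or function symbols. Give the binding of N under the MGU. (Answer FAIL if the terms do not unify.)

Decompose g/1: tup(g(N), tup(Q, 1, L), tup(A, X1, A)) =?= tup(g(tup(X1, X1, 5)), tup(L, 1, wrap(tup(X, X, X))), tup(wrap(g(k)), X, X1)).
Decompose tup/3: g(N) =?= g(tup(X1, X1, 5)),  tup(Q, 1, L) =?= tup(L, 1, wrap(tup(X, X, X))),  tup(A, X1, A) =?= tup(wrap(g(k)), X, X1).
Decompose g/1: N =?= tup(X1, X1, 5).
Bind N := tup(X1, X1, 5); no other remaining equation mentions N.
Decompose tup/3: Q =?= L,  1 =?= 1,  L =?= wrap(tup(X, X, X)).
Bind Q := L; no other remaining equation mentions Q.
Delete trivial equation 1 =?= 1.
Bind L := wrap(tup(X, X, X)); no other remaining equation mentions L. Substituting into the earlier binding gives Q := wrap(tup(X, X, X)).
Decompose tup/3: A =?= wrap(g(k)),  X1 =?= X,  A =?= X1.
Bind A := wrap(g(k)); substituting into the one remaining equation that mentions A gives: wrap(g(k)) =?= X1.
Bind X1 := X; substituting into the remaining equation gives: wrap(g(k)) =?= X. Substituting into the earlier binding gives N := tup(X, X, 5).
Bind X := wrap(g(k)). Substituting into the earlier bindings gives N := tup(wrap(g(k)), wrap(g(k)), 5), Q := wrap(tup(wrap(g(k)), wrap(g(k)), wrap(g(k)))), L := wrap(tup(wrap(g(k)), wrap(g(k)), wrap(g(k)))), X1 := wrap(g(k)).
MGU = { N := tup(wrap(g(k)), wrap(g(k)), 5), Q := wrap(tup(wrap(g(k)), wrap(g(k)), wrap(g(k)))), L := wrap(tup(wrap(g(k)), wrap(g(k)), wrap(g(k)))), A := wrap(g(k)), X1 := wrap(g(k)), X := wrap(g(k)) }, so N := tup(wrap(g(k)), wrap(g(k)), 5).

tup(wrap(g(k)), wrap(g(k)), 5)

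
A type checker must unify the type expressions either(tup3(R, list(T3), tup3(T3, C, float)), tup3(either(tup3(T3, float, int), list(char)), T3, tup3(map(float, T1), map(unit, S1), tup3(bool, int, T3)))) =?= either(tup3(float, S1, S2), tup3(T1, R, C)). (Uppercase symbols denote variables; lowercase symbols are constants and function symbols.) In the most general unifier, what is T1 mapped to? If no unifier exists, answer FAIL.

either(tup3(float, float, int), list(char))

Decompose either/2: tup3(R, list(T3), tup3(T3, C, float)) =?= tup3(float, S1, S2),  tup3(either(tup3(T3, float, int), list(char)), T3, tup3(map(float, T1), map(unit, S1), tup3(bool, int, T3))) =?= tup3(T1, R, C).
Decompose tup3/3: R =?= float,  list(T3) =?= S1,  tup3(T3, C, float) =?= S2.
Bind R := float; substituting into the one remaining equation that mentions R gives: tup3(either(tup3(T3, float, int), list(char)), T3, tup3(map(float, T1), map(unit, S1), tup3(bool, int, T3))) =?= tup3(T1, float, C).
Bind S1 := list(T3); substituting into the one remaining equation that mentions S1 gives: tup3(either(tup3(T3, float, int), list(char)), T3, tup3(map(float, T1), map(unit, list(T3)), tup3(bool, int, T3))) =?= tup3(T1, float, C).
Bind S2 := tup3(T3, C, float); no other remaining equation mentions S2.
Decompose tup3/3: either(tup3(T3, float, int), list(char)) =?= T1,  T3 =?= float,  tup3(map(float, T1), map(unit, list(T3)), tup3(bool, int, T3)) =?= C.
Bind T1 := either(tup3(T3, float, int), list(char)); substituting into the one remaining equation that mentions T1 gives: tup3(map(float, either(tup3(T3, float, int), list(char))), map(unit, list(T3)), tup3(bool, int, T3)) =?= C.
Bind T3 := float; substituting into the remaining equation gives: tup3(map(float, either(tup3(float, float, int), list(char))), map(unit, list(float)), tup3(bool, int, float)) =?= C. Substituting into the earlier bindings gives S1 := list(float), S2 := tup3(float, C, float), T1 := either(tup3(float, float, int), list(char)).
Bind C := tup3(map(float, either(tup3(float, float, int), list(char))), map(unit, list(float)), tup3(bool, int, float)). Substituting into the earlier binding gives S2 := tup3(float, tup3(map(float, either(tup3(float, float, int), list(char))), map(unit, list(float)), tup3(bool, int, float)), float).
MGU = { R -> float, S1 -> list(float), S2 -> tup3(float, tup3(map(float, either(tup3(float, float, int), list(char))), map(unit, list(float)), tup3(bool, int, float)), float), T1 -> either(tup3(float, float, int), list(char)), T3 -> float, C -> tup3(map(float, either(tup3(float, float, int), list(char))), map(unit, list(float)), tup3(bool, int, float)) }, so T1 -> either(tup3(float, float, int), list(char)).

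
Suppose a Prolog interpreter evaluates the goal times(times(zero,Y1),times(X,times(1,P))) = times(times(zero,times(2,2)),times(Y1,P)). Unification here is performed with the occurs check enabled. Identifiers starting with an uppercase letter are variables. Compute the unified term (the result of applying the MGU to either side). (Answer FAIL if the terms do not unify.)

Decompose times/2: times(zero,Y1) = times(zero,times(2,2)),  times(X,times(1,P)) = times(Y1,P).
Decompose times/2: zero = zero,  Y1 = times(2,2).
Delete trivial equation zero = zero.
Bind Y1 := times(2,2); substituting into the remaining equation gives: times(X,times(1,P)) = times(times(2,2),P).
Decompose times/2: X = times(2,2),  times(1,P) = P.
Bind X := times(2,2); no other remaining equation mentions X.
Occurs check fails: P occurs in times(1,P); the equation P = times(1,P) has no finite solution.

FAIL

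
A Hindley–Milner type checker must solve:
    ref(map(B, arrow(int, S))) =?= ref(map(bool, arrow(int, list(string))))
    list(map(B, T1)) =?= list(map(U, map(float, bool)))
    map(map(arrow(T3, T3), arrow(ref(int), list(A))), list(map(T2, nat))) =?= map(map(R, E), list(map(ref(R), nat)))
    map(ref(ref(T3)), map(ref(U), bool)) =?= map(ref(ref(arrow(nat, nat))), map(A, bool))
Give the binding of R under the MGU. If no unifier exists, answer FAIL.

arrow(arrow(nat, nat), arrow(nat, nat))

Decompose ref/1: map(B, arrow(int, S)) =?= map(bool, arrow(int, list(string))).
Decompose map/2: B =?= bool,  arrow(int, S) =?= arrow(int, list(string)).
Bind B := bool; substituting into the one remaining equation that mentions B gives: list(map(bool, T1)) =?= list(map(U, map(float, bool))).
Decompose arrow/2: int =?= int,  S =?= list(string).
Delete trivial equation int =?= int.
Bind S := list(string); no other remaining equation mentions S.
Decompose list/1: map(bool, T1) =?= map(U, map(float, bool)).
Decompose map/2: bool =?= U,  T1 =?= map(float, bool).
Bind U := bool; substituting into the one remaining equation that mentions U gives: map(ref(ref(T3)), map(ref(bool), bool)) =?= map(ref(ref(arrow(nat, nat))), map(A, bool)).
Bind T1 := map(float, bool); no other remaining equation mentions T1.
Decompose map/2: map(arrow(T3, T3), arrow(ref(int), list(A))) =?= map(R, E),  list(map(T2, nat)) =?= list(map(ref(R), nat)).
Decompose map/2: arrow(T3, T3) =?= R,  arrow(ref(int), list(A)) =?= E.
Bind R := arrow(T3, T3); substituting into the one remaining equation that mentions R gives: list(map(T2, nat)) =?= list(map(ref(arrow(T3, T3)), nat)).
Bind E := arrow(ref(int), list(A)); no other remaining equation mentions E.
Decompose list/1: map(T2, nat) =?= map(ref(arrow(T3, T3)), nat).
Decompose map/2: T2 =?= ref(arrow(T3, T3)),  nat =?= nat.
Bind T2 := ref(arrow(T3, T3)); no other remaining equation mentions T2.
Delete trivial equation nat =?= nat.
Decompose map/2: ref(ref(T3)) =?= ref(ref(arrow(nat, nat))),  map(ref(bool), bool) =?= map(A, bool).
Decompose ref/1: ref(T3) =?= ref(arrow(nat, nat)).
Decompose ref/1: T3 =?= arrow(nat, nat).
Bind T3 := arrow(nat, nat); no other remaining equation mentions T3. Substituting into the earlier bindings gives R := arrow(arrow(nat, nat), arrow(nat, nat)), T2 := ref(arrow(arrow(nat, nat), arrow(nat, nat))).
Decompose map/2: ref(bool) =?= A,  bool =?= bool.
Bind A := ref(bool); no other remaining equation mentions A. Substituting into the earlier binding gives E := arrow(ref(int), list(ref(bool))).
Delete trivial equation bool =?= bool.
MGU = { B := bool, S := list(string), U := bool, T1 := map(float, bool), R := arrow(arrow(nat, nat), arrow(nat, nat)), E := arrow(ref(int), list(ref(bool))), T2 := ref(arrow(arrow(nat, nat), arrow(nat, nat))), T3 := arrow(nat, nat), A := ref(bool) }, so R := arrow(arrow(nat, nat), arrow(nat, nat)).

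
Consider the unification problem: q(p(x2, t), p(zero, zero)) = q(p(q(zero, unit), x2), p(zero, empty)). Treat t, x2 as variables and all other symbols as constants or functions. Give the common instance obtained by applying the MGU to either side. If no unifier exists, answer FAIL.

Decompose q/2: p(x2, t) = p(q(zero, unit), x2),  p(zero, zero) = p(zero, empty).
Decompose p/2: x2 = q(zero, unit),  t = x2.
Bind x2 := q(zero, unit); substituting into the one remaining equation that mentions x2 gives: t = q(zero, unit).
Bind t := q(zero, unit); no other remaining equation mentions t.
Decompose p/2: zero = zero,  zero = empty.
Delete trivial equation zero = zero.
Clash: constants zero and empty differ; no unifier exists.

FAIL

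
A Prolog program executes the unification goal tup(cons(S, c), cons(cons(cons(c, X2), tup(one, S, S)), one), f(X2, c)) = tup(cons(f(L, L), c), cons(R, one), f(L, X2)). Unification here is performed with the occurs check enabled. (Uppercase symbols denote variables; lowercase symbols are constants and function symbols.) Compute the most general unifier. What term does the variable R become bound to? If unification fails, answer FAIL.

cons(cons(c, c), tup(one, f(c, c), f(c, c)))

Decompose tup/3: cons(S, c) = cons(f(L, L), c),  cons(cons(cons(c, X2), tup(one, S, S)), one) = cons(R, one),  f(X2, c) = f(L, X2).
Decompose cons/2: S = f(L, L),  c = c.
Bind S := f(L, L); substituting into the one remaining equation that mentions S gives: cons(cons(cons(c, X2), tup(one, f(L, L), f(L, L))), one) = cons(R, one).
Delete trivial equation c = c.
Decompose cons/2: cons(cons(c, X2), tup(one, f(L, L), f(L, L))) = R,  one = one.
Bind R := cons(cons(c, X2), tup(one, f(L, L), f(L, L))); no other remaining equation mentions R.
Delete trivial equation one = one.
Decompose f/2: X2 = L,  c = X2.
Bind X2 := L; substituting into the remaining equation gives: c = L. Substituting into the earlier binding gives R := cons(cons(c, L), tup(one, f(L, L), f(L, L))).
Bind L := c. Substituting into the earlier bindings gives S := f(c, c), R := cons(cons(c, c), tup(one, f(c, c), f(c, c))), X2 := c.
MGU = { S ↦ f(c, c), R ↦ cons(cons(c, c), tup(one, f(c, c), f(c, c))), X2 ↦ c, L ↦ c }, so R ↦ cons(cons(c, c), tup(one, f(c, c), f(c, c))).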